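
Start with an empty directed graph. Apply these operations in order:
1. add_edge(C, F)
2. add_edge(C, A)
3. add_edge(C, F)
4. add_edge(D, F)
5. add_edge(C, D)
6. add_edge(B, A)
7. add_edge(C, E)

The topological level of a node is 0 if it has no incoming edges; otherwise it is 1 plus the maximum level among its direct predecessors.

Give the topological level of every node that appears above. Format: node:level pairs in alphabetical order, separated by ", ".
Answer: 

Answer: A:1, B:0, C:0, D:1, E:1, F:2

Derivation:
Op 1: add_edge(C, F). Edges now: 1
Op 2: add_edge(C, A). Edges now: 2
Op 3: add_edge(C, F) (duplicate, no change). Edges now: 2
Op 4: add_edge(D, F). Edges now: 3
Op 5: add_edge(C, D). Edges now: 4
Op 6: add_edge(B, A). Edges now: 5
Op 7: add_edge(C, E). Edges now: 6
Compute levels (Kahn BFS):
  sources (in-degree 0): B, C
  process B: level=0
    B->A: in-degree(A)=1, level(A)>=1
  process C: level=0
    C->A: in-degree(A)=0, level(A)=1, enqueue
    C->D: in-degree(D)=0, level(D)=1, enqueue
    C->E: in-degree(E)=0, level(E)=1, enqueue
    C->F: in-degree(F)=1, level(F)>=1
  process A: level=1
  process D: level=1
    D->F: in-degree(F)=0, level(F)=2, enqueue
  process E: level=1
  process F: level=2
All levels: A:1, B:0, C:0, D:1, E:1, F:2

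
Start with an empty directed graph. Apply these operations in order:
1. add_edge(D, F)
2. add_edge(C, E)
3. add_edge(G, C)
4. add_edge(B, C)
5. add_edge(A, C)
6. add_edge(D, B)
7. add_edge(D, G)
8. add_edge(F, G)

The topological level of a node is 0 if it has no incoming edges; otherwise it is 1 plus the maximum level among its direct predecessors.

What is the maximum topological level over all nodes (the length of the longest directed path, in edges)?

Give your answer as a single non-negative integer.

Op 1: add_edge(D, F). Edges now: 1
Op 2: add_edge(C, E). Edges now: 2
Op 3: add_edge(G, C). Edges now: 3
Op 4: add_edge(B, C). Edges now: 4
Op 5: add_edge(A, C). Edges now: 5
Op 6: add_edge(D, B). Edges now: 6
Op 7: add_edge(D, G). Edges now: 7
Op 8: add_edge(F, G). Edges now: 8
Compute levels (Kahn BFS):
  sources (in-degree 0): A, D
  process A: level=0
    A->C: in-degree(C)=2, level(C)>=1
  process D: level=0
    D->B: in-degree(B)=0, level(B)=1, enqueue
    D->F: in-degree(F)=0, level(F)=1, enqueue
    D->G: in-degree(G)=1, level(G)>=1
  process B: level=1
    B->C: in-degree(C)=1, level(C)>=2
  process F: level=1
    F->G: in-degree(G)=0, level(G)=2, enqueue
  process G: level=2
    G->C: in-degree(C)=0, level(C)=3, enqueue
  process C: level=3
    C->E: in-degree(E)=0, level(E)=4, enqueue
  process E: level=4
All levels: A:0, B:1, C:3, D:0, E:4, F:1, G:2
max level = 4

Answer: 4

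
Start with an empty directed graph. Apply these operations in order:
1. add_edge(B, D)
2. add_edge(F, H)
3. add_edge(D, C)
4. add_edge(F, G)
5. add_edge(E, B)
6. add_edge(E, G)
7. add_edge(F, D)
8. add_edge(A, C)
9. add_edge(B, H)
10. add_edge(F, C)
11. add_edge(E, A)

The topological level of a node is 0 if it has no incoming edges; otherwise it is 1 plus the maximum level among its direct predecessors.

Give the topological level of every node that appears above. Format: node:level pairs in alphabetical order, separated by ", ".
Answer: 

Op 1: add_edge(B, D). Edges now: 1
Op 2: add_edge(F, H). Edges now: 2
Op 3: add_edge(D, C). Edges now: 3
Op 4: add_edge(F, G). Edges now: 4
Op 5: add_edge(E, B). Edges now: 5
Op 6: add_edge(E, G). Edges now: 6
Op 7: add_edge(F, D). Edges now: 7
Op 8: add_edge(A, C). Edges now: 8
Op 9: add_edge(B, H). Edges now: 9
Op 10: add_edge(F, C). Edges now: 10
Op 11: add_edge(E, A). Edges now: 11
Compute levels (Kahn BFS):
  sources (in-degree 0): E, F
  process E: level=0
    E->A: in-degree(A)=0, level(A)=1, enqueue
    E->B: in-degree(B)=0, level(B)=1, enqueue
    E->G: in-degree(G)=1, level(G)>=1
  process F: level=0
    F->C: in-degree(C)=2, level(C)>=1
    F->D: in-degree(D)=1, level(D)>=1
    F->G: in-degree(G)=0, level(G)=1, enqueue
    F->H: in-degree(H)=1, level(H)>=1
  process A: level=1
    A->C: in-degree(C)=1, level(C)>=2
  process B: level=1
    B->D: in-degree(D)=0, level(D)=2, enqueue
    B->H: in-degree(H)=0, level(H)=2, enqueue
  process G: level=1
  process D: level=2
    D->C: in-degree(C)=0, level(C)=3, enqueue
  process H: level=2
  process C: level=3
All levels: A:1, B:1, C:3, D:2, E:0, F:0, G:1, H:2

Answer: A:1, B:1, C:3, D:2, E:0, F:0, G:1, H:2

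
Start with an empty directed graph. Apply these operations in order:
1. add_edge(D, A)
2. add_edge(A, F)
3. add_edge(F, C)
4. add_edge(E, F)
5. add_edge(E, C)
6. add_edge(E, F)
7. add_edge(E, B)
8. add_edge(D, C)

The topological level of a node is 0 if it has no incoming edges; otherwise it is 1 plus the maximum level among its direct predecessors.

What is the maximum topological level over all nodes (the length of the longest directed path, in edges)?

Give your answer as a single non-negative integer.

Answer: 3

Derivation:
Op 1: add_edge(D, A). Edges now: 1
Op 2: add_edge(A, F). Edges now: 2
Op 3: add_edge(F, C). Edges now: 3
Op 4: add_edge(E, F). Edges now: 4
Op 5: add_edge(E, C). Edges now: 5
Op 6: add_edge(E, F) (duplicate, no change). Edges now: 5
Op 7: add_edge(E, B). Edges now: 6
Op 8: add_edge(D, C). Edges now: 7
Compute levels (Kahn BFS):
  sources (in-degree 0): D, E
  process D: level=0
    D->A: in-degree(A)=0, level(A)=1, enqueue
    D->C: in-degree(C)=2, level(C)>=1
  process E: level=0
    E->B: in-degree(B)=0, level(B)=1, enqueue
    E->C: in-degree(C)=1, level(C)>=1
    E->F: in-degree(F)=1, level(F)>=1
  process A: level=1
    A->F: in-degree(F)=0, level(F)=2, enqueue
  process B: level=1
  process F: level=2
    F->C: in-degree(C)=0, level(C)=3, enqueue
  process C: level=3
All levels: A:1, B:1, C:3, D:0, E:0, F:2
max level = 3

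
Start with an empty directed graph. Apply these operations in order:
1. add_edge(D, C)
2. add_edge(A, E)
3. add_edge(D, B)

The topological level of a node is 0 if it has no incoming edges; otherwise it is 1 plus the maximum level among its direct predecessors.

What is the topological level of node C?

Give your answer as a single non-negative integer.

Answer: 1

Derivation:
Op 1: add_edge(D, C). Edges now: 1
Op 2: add_edge(A, E). Edges now: 2
Op 3: add_edge(D, B). Edges now: 3
Compute levels (Kahn BFS):
  sources (in-degree 0): A, D
  process A: level=0
    A->E: in-degree(E)=0, level(E)=1, enqueue
  process D: level=0
    D->B: in-degree(B)=0, level(B)=1, enqueue
    D->C: in-degree(C)=0, level(C)=1, enqueue
  process E: level=1
  process B: level=1
  process C: level=1
All levels: A:0, B:1, C:1, D:0, E:1
level(C) = 1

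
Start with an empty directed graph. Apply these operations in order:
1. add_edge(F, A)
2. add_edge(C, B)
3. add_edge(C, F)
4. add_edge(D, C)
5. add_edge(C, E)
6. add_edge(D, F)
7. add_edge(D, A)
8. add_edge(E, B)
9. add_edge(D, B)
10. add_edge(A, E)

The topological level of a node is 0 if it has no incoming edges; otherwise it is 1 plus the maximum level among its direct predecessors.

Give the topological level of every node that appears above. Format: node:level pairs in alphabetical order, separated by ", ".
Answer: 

Op 1: add_edge(F, A). Edges now: 1
Op 2: add_edge(C, B). Edges now: 2
Op 3: add_edge(C, F). Edges now: 3
Op 4: add_edge(D, C). Edges now: 4
Op 5: add_edge(C, E). Edges now: 5
Op 6: add_edge(D, F). Edges now: 6
Op 7: add_edge(D, A). Edges now: 7
Op 8: add_edge(E, B). Edges now: 8
Op 9: add_edge(D, B). Edges now: 9
Op 10: add_edge(A, E). Edges now: 10
Compute levels (Kahn BFS):
  sources (in-degree 0): D
  process D: level=0
    D->A: in-degree(A)=1, level(A)>=1
    D->B: in-degree(B)=2, level(B)>=1
    D->C: in-degree(C)=0, level(C)=1, enqueue
    D->F: in-degree(F)=1, level(F)>=1
  process C: level=1
    C->B: in-degree(B)=1, level(B)>=2
    C->E: in-degree(E)=1, level(E)>=2
    C->F: in-degree(F)=0, level(F)=2, enqueue
  process F: level=2
    F->A: in-degree(A)=0, level(A)=3, enqueue
  process A: level=3
    A->E: in-degree(E)=0, level(E)=4, enqueue
  process E: level=4
    E->B: in-degree(B)=0, level(B)=5, enqueue
  process B: level=5
All levels: A:3, B:5, C:1, D:0, E:4, F:2

Answer: A:3, B:5, C:1, D:0, E:4, F:2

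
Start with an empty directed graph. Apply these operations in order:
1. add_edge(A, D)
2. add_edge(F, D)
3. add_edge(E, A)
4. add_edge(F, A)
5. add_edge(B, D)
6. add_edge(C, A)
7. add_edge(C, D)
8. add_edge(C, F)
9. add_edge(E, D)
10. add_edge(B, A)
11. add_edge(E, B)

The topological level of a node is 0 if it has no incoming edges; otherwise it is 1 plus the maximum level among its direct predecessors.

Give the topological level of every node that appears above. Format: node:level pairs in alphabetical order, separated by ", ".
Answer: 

Answer: A:2, B:1, C:0, D:3, E:0, F:1

Derivation:
Op 1: add_edge(A, D). Edges now: 1
Op 2: add_edge(F, D). Edges now: 2
Op 3: add_edge(E, A). Edges now: 3
Op 4: add_edge(F, A). Edges now: 4
Op 5: add_edge(B, D). Edges now: 5
Op 6: add_edge(C, A). Edges now: 6
Op 7: add_edge(C, D). Edges now: 7
Op 8: add_edge(C, F). Edges now: 8
Op 9: add_edge(E, D). Edges now: 9
Op 10: add_edge(B, A). Edges now: 10
Op 11: add_edge(E, B). Edges now: 11
Compute levels (Kahn BFS):
  sources (in-degree 0): C, E
  process C: level=0
    C->A: in-degree(A)=3, level(A)>=1
    C->D: in-degree(D)=4, level(D)>=1
    C->F: in-degree(F)=0, level(F)=1, enqueue
  process E: level=0
    E->A: in-degree(A)=2, level(A)>=1
    E->B: in-degree(B)=0, level(B)=1, enqueue
    E->D: in-degree(D)=3, level(D)>=1
  process F: level=1
    F->A: in-degree(A)=1, level(A)>=2
    F->D: in-degree(D)=2, level(D)>=2
  process B: level=1
    B->A: in-degree(A)=0, level(A)=2, enqueue
    B->D: in-degree(D)=1, level(D)>=2
  process A: level=2
    A->D: in-degree(D)=0, level(D)=3, enqueue
  process D: level=3
All levels: A:2, B:1, C:0, D:3, E:0, F:1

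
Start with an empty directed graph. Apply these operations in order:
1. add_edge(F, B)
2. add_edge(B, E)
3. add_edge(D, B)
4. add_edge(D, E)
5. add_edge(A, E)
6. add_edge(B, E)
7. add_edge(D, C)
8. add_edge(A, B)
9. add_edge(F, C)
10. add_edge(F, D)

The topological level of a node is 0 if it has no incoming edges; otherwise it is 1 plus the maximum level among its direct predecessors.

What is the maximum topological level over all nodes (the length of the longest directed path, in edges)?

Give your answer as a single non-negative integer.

Op 1: add_edge(F, B). Edges now: 1
Op 2: add_edge(B, E). Edges now: 2
Op 3: add_edge(D, B). Edges now: 3
Op 4: add_edge(D, E). Edges now: 4
Op 5: add_edge(A, E). Edges now: 5
Op 6: add_edge(B, E) (duplicate, no change). Edges now: 5
Op 7: add_edge(D, C). Edges now: 6
Op 8: add_edge(A, B). Edges now: 7
Op 9: add_edge(F, C). Edges now: 8
Op 10: add_edge(F, D). Edges now: 9
Compute levels (Kahn BFS):
  sources (in-degree 0): A, F
  process A: level=0
    A->B: in-degree(B)=2, level(B)>=1
    A->E: in-degree(E)=2, level(E)>=1
  process F: level=0
    F->B: in-degree(B)=1, level(B)>=1
    F->C: in-degree(C)=1, level(C)>=1
    F->D: in-degree(D)=0, level(D)=1, enqueue
  process D: level=1
    D->B: in-degree(B)=0, level(B)=2, enqueue
    D->C: in-degree(C)=0, level(C)=2, enqueue
    D->E: in-degree(E)=1, level(E)>=2
  process B: level=2
    B->E: in-degree(E)=0, level(E)=3, enqueue
  process C: level=2
  process E: level=3
All levels: A:0, B:2, C:2, D:1, E:3, F:0
max level = 3

Answer: 3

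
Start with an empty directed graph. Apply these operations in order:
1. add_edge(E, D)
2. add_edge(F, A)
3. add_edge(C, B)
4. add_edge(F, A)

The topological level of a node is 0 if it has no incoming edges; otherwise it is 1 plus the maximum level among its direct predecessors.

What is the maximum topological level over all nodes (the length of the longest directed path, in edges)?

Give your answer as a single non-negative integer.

Answer: 1

Derivation:
Op 1: add_edge(E, D). Edges now: 1
Op 2: add_edge(F, A). Edges now: 2
Op 3: add_edge(C, B). Edges now: 3
Op 4: add_edge(F, A) (duplicate, no change). Edges now: 3
Compute levels (Kahn BFS):
  sources (in-degree 0): C, E, F
  process C: level=0
    C->B: in-degree(B)=0, level(B)=1, enqueue
  process E: level=0
    E->D: in-degree(D)=0, level(D)=1, enqueue
  process F: level=0
    F->A: in-degree(A)=0, level(A)=1, enqueue
  process B: level=1
  process D: level=1
  process A: level=1
All levels: A:1, B:1, C:0, D:1, E:0, F:0
max level = 1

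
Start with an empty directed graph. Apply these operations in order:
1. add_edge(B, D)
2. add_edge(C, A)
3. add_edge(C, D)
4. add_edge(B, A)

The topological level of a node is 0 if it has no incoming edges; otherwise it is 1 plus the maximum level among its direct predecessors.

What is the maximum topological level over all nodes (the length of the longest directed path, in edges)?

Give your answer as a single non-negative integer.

Op 1: add_edge(B, D). Edges now: 1
Op 2: add_edge(C, A). Edges now: 2
Op 3: add_edge(C, D). Edges now: 3
Op 4: add_edge(B, A). Edges now: 4
Compute levels (Kahn BFS):
  sources (in-degree 0): B, C
  process B: level=0
    B->A: in-degree(A)=1, level(A)>=1
    B->D: in-degree(D)=1, level(D)>=1
  process C: level=0
    C->A: in-degree(A)=0, level(A)=1, enqueue
    C->D: in-degree(D)=0, level(D)=1, enqueue
  process A: level=1
  process D: level=1
All levels: A:1, B:0, C:0, D:1
max level = 1

Answer: 1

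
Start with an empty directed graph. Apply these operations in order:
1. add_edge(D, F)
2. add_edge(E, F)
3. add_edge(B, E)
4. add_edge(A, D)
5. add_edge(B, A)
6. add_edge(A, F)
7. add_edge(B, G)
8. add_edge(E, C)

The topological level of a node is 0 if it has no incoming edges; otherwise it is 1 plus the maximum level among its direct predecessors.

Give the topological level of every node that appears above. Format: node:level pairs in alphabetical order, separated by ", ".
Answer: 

Op 1: add_edge(D, F). Edges now: 1
Op 2: add_edge(E, F). Edges now: 2
Op 3: add_edge(B, E). Edges now: 3
Op 4: add_edge(A, D). Edges now: 4
Op 5: add_edge(B, A). Edges now: 5
Op 6: add_edge(A, F). Edges now: 6
Op 7: add_edge(B, G). Edges now: 7
Op 8: add_edge(E, C). Edges now: 8
Compute levels (Kahn BFS):
  sources (in-degree 0): B
  process B: level=0
    B->A: in-degree(A)=0, level(A)=1, enqueue
    B->E: in-degree(E)=0, level(E)=1, enqueue
    B->G: in-degree(G)=0, level(G)=1, enqueue
  process A: level=1
    A->D: in-degree(D)=0, level(D)=2, enqueue
    A->F: in-degree(F)=2, level(F)>=2
  process E: level=1
    E->C: in-degree(C)=0, level(C)=2, enqueue
    E->F: in-degree(F)=1, level(F)>=2
  process G: level=1
  process D: level=2
    D->F: in-degree(F)=0, level(F)=3, enqueue
  process C: level=2
  process F: level=3
All levels: A:1, B:0, C:2, D:2, E:1, F:3, G:1

Answer: A:1, B:0, C:2, D:2, E:1, F:3, G:1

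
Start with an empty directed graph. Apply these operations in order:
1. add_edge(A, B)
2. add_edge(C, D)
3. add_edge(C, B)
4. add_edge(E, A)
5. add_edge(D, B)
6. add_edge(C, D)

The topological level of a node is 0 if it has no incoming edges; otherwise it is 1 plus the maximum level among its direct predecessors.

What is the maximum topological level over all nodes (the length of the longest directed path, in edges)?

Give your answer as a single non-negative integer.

Answer: 2

Derivation:
Op 1: add_edge(A, B). Edges now: 1
Op 2: add_edge(C, D). Edges now: 2
Op 3: add_edge(C, B). Edges now: 3
Op 4: add_edge(E, A). Edges now: 4
Op 5: add_edge(D, B). Edges now: 5
Op 6: add_edge(C, D) (duplicate, no change). Edges now: 5
Compute levels (Kahn BFS):
  sources (in-degree 0): C, E
  process C: level=0
    C->B: in-degree(B)=2, level(B)>=1
    C->D: in-degree(D)=0, level(D)=1, enqueue
  process E: level=0
    E->A: in-degree(A)=0, level(A)=1, enqueue
  process D: level=1
    D->B: in-degree(B)=1, level(B)>=2
  process A: level=1
    A->B: in-degree(B)=0, level(B)=2, enqueue
  process B: level=2
All levels: A:1, B:2, C:0, D:1, E:0
max level = 2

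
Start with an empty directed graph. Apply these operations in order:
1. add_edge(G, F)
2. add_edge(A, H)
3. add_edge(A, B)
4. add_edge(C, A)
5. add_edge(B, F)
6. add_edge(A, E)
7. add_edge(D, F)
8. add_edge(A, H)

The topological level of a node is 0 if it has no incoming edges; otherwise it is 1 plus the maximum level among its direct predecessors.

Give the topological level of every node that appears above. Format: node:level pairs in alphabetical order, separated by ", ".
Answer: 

Op 1: add_edge(G, F). Edges now: 1
Op 2: add_edge(A, H). Edges now: 2
Op 3: add_edge(A, B). Edges now: 3
Op 4: add_edge(C, A). Edges now: 4
Op 5: add_edge(B, F). Edges now: 5
Op 6: add_edge(A, E). Edges now: 6
Op 7: add_edge(D, F). Edges now: 7
Op 8: add_edge(A, H) (duplicate, no change). Edges now: 7
Compute levels (Kahn BFS):
  sources (in-degree 0): C, D, G
  process C: level=0
    C->A: in-degree(A)=0, level(A)=1, enqueue
  process D: level=0
    D->F: in-degree(F)=2, level(F)>=1
  process G: level=0
    G->F: in-degree(F)=1, level(F)>=1
  process A: level=1
    A->B: in-degree(B)=0, level(B)=2, enqueue
    A->E: in-degree(E)=0, level(E)=2, enqueue
    A->H: in-degree(H)=0, level(H)=2, enqueue
  process B: level=2
    B->F: in-degree(F)=0, level(F)=3, enqueue
  process E: level=2
  process H: level=2
  process F: level=3
All levels: A:1, B:2, C:0, D:0, E:2, F:3, G:0, H:2

Answer: A:1, B:2, C:0, D:0, E:2, F:3, G:0, H:2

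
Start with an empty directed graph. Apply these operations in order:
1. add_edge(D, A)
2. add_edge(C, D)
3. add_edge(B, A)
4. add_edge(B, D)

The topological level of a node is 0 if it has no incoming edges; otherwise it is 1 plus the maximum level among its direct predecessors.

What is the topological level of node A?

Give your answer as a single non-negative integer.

Op 1: add_edge(D, A). Edges now: 1
Op 2: add_edge(C, D). Edges now: 2
Op 3: add_edge(B, A). Edges now: 3
Op 4: add_edge(B, D). Edges now: 4
Compute levels (Kahn BFS):
  sources (in-degree 0): B, C
  process B: level=0
    B->A: in-degree(A)=1, level(A)>=1
    B->D: in-degree(D)=1, level(D)>=1
  process C: level=0
    C->D: in-degree(D)=0, level(D)=1, enqueue
  process D: level=1
    D->A: in-degree(A)=0, level(A)=2, enqueue
  process A: level=2
All levels: A:2, B:0, C:0, D:1
level(A) = 2

Answer: 2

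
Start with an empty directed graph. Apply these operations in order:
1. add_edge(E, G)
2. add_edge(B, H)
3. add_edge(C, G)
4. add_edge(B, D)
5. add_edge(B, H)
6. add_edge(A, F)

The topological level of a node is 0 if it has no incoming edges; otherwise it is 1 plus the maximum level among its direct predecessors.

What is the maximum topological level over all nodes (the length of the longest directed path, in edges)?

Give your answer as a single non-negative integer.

Op 1: add_edge(E, G). Edges now: 1
Op 2: add_edge(B, H). Edges now: 2
Op 3: add_edge(C, G). Edges now: 3
Op 4: add_edge(B, D). Edges now: 4
Op 5: add_edge(B, H) (duplicate, no change). Edges now: 4
Op 6: add_edge(A, F). Edges now: 5
Compute levels (Kahn BFS):
  sources (in-degree 0): A, B, C, E
  process A: level=0
    A->F: in-degree(F)=0, level(F)=1, enqueue
  process B: level=0
    B->D: in-degree(D)=0, level(D)=1, enqueue
    B->H: in-degree(H)=0, level(H)=1, enqueue
  process C: level=0
    C->G: in-degree(G)=1, level(G)>=1
  process E: level=0
    E->G: in-degree(G)=0, level(G)=1, enqueue
  process F: level=1
  process D: level=1
  process H: level=1
  process G: level=1
All levels: A:0, B:0, C:0, D:1, E:0, F:1, G:1, H:1
max level = 1

Answer: 1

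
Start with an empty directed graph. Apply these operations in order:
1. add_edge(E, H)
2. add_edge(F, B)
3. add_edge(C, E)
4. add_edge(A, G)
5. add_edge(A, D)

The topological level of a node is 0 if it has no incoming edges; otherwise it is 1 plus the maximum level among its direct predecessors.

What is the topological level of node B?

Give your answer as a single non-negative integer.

Op 1: add_edge(E, H). Edges now: 1
Op 2: add_edge(F, B). Edges now: 2
Op 3: add_edge(C, E). Edges now: 3
Op 4: add_edge(A, G). Edges now: 4
Op 5: add_edge(A, D). Edges now: 5
Compute levels (Kahn BFS):
  sources (in-degree 0): A, C, F
  process A: level=0
    A->D: in-degree(D)=0, level(D)=1, enqueue
    A->G: in-degree(G)=0, level(G)=1, enqueue
  process C: level=0
    C->E: in-degree(E)=0, level(E)=1, enqueue
  process F: level=0
    F->B: in-degree(B)=0, level(B)=1, enqueue
  process D: level=1
  process G: level=1
  process E: level=1
    E->H: in-degree(H)=0, level(H)=2, enqueue
  process B: level=1
  process H: level=2
All levels: A:0, B:1, C:0, D:1, E:1, F:0, G:1, H:2
level(B) = 1

Answer: 1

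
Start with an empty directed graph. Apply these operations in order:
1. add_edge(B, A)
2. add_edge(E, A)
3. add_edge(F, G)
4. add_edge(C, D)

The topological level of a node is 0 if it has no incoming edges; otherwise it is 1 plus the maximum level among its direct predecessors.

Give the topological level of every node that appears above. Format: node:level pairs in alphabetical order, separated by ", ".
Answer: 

Answer: A:1, B:0, C:0, D:1, E:0, F:0, G:1

Derivation:
Op 1: add_edge(B, A). Edges now: 1
Op 2: add_edge(E, A). Edges now: 2
Op 3: add_edge(F, G). Edges now: 3
Op 4: add_edge(C, D). Edges now: 4
Compute levels (Kahn BFS):
  sources (in-degree 0): B, C, E, F
  process B: level=0
    B->A: in-degree(A)=1, level(A)>=1
  process C: level=0
    C->D: in-degree(D)=0, level(D)=1, enqueue
  process E: level=0
    E->A: in-degree(A)=0, level(A)=1, enqueue
  process F: level=0
    F->G: in-degree(G)=0, level(G)=1, enqueue
  process D: level=1
  process A: level=1
  process G: level=1
All levels: A:1, B:0, C:0, D:1, E:0, F:0, G:1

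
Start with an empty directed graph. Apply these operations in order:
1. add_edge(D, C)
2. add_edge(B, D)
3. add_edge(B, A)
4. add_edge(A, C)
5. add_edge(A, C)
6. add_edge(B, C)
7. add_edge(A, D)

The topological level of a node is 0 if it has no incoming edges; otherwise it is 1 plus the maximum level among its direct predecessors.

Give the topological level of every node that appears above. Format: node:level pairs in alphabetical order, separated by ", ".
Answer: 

Op 1: add_edge(D, C). Edges now: 1
Op 2: add_edge(B, D). Edges now: 2
Op 3: add_edge(B, A). Edges now: 3
Op 4: add_edge(A, C). Edges now: 4
Op 5: add_edge(A, C) (duplicate, no change). Edges now: 4
Op 6: add_edge(B, C). Edges now: 5
Op 7: add_edge(A, D). Edges now: 6
Compute levels (Kahn BFS):
  sources (in-degree 0): B
  process B: level=0
    B->A: in-degree(A)=0, level(A)=1, enqueue
    B->C: in-degree(C)=2, level(C)>=1
    B->D: in-degree(D)=1, level(D)>=1
  process A: level=1
    A->C: in-degree(C)=1, level(C)>=2
    A->D: in-degree(D)=0, level(D)=2, enqueue
  process D: level=2
    D->C: in-degree(C)=0, level(C)=3, enqueue
  process C: level=3
All levels: A:1, B:0, C:3, D:2

Answer: A:1, B:0, C:3, D:2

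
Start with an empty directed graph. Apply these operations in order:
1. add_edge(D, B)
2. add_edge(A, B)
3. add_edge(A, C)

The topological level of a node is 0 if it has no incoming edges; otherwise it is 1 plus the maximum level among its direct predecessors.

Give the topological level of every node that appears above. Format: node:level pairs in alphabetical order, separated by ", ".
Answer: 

Op 1: add_edge(D, B). Edges now: 1
Op 2: add_edge(A, B). Edges now: 2
Op 3: add_edge(A, C). Edges now: 3
Compute levels (Kahn BFS):
  sources (in-degree 0): A, D
  process A: level=0
    A->B: in-degree(B)=1, level(B)>=1
    A->C: in-degree(C)=0, level(C)=1, enqueue
  process D: level=0
    D->B: in-degree(B)=0, level(B)=1, enqueue
  process C: level=1
  process B: level=1
All levels: A:0, B:1, C:1, D:0

Answer: A:0, B:1, C:1, D:0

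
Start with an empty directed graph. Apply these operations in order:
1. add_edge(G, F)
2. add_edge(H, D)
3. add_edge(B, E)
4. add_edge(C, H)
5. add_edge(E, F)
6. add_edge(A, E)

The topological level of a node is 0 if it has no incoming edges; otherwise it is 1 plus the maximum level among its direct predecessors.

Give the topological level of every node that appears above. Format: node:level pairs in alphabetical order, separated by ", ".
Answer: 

Op 1: add_edge(G, F). Edges now: 1
Op 2: add_edge(H, D). Edges now: 2
Op 3: add_edge(B, E). Edges now: 3
Op 4: add_edge(C, H). Edges now: 4
Op 5: add_edge(E, F). Edges now: 5
Op 6: add_edge(A, E). Edges now: 6
Compute levels (Kahn BFS):
  sources (in-degree 0): A, B, C, G
  process A: level=0
    A->E: in-degree(E)=1, level(E)>=1
  process B: level=0
    B->E: in-degree(E)=0, level(E)=1, enqueue
  process C: level=0
    C->H: in-degree(H)=0, level(H)=1, enqueue
  process G: level=0
    G->F: in-degree(F)=1, level(F)>=1
  process E: level=1
    E->F: in-degree(F)=0, level(F)=2, enqueue
  process H: level=1
    H->D: in-degree(D)=0, level(D)=2, enqueue
  process F: level=2
  process D: level=2
All levels: A:0, B:0, C:0, D:2, E:1, F:2, G:0, H:1

Answer: A:0, B:0, C:0, D:2, E:1, F:2, G:0, H:1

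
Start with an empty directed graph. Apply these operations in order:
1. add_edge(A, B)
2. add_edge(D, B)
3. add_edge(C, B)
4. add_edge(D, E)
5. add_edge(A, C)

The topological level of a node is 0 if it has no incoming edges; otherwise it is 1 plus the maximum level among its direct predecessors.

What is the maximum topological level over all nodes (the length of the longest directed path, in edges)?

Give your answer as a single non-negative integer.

Answer: 2

Derivation:
Op 1: add_edge(A, B). Edges now: 1
Op 2: add_edge(D, B). Edges now: 2
Op 3: add_edge(C, B). Edges now: 3
Op 4: add_edge(D, E). Edges now: 4
Op 5: add_edge(A, C). Edges now: 5
Compute levels (Kahn BFS):
  sources (in-degree 0): A, D
  process A: level=0
    A->B: in-degree(B)=2, level(B)>=1
    A->C: in-degree(C)=0, level(C)=1, enqueue
  process D: level=0
    D->B: in-degree(B)=1, level(B)>=1
    D->E: in-degree(E)=0, level(E)=1, enqueue
  process C: level=1
    C->B: in-degree(B)=0, level(B)=2, enqueue
  process E: level=1
  process B: level=2
All levels: A:0, B:2, C:1, D:0, E:1
max level = 2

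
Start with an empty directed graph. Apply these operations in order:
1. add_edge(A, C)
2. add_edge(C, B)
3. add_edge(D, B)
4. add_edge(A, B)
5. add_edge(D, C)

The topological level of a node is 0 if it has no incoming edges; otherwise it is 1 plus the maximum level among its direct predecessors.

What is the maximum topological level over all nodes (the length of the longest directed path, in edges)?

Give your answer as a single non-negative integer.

Answer: 2

Derivation:
Op 1: add_edge(A, C). Edges now: 1
Op 2: add_edge(C, B). Edges now: 2
Op 3: add_edge(D, B). Edges now: 3
Op 4: add_edge(A, B). Edges now: 4
Op 5: add_edge(D, C). Edges now: 5
Compute levels (Kahn BFS):
  sources (in-degree 0): A, D
  process A: level=0
    A->B: in-degree(B)=2, level(B)>=1
    A->C: in-degree(C)=1, level(C)>=1
  process D: level=0
    D->B: in-degree(B)=1, level(B)>=1
    D->C: in-degree(C)=0, level(C)=1, enqueue
  process C: level=1
    C->B: in-degree(B)=0, level(B)=2, enqueue
  process B: level=2
All levels: A:0, B:2, C:1, D:0
max level = 2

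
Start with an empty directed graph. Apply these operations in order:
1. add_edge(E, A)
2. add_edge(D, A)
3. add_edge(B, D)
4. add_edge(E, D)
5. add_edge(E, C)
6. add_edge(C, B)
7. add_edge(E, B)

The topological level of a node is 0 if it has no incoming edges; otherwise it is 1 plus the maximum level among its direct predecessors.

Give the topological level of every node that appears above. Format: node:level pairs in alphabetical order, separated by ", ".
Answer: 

Op 1: add_edge(E, A). Edges now: 1
Op 2: add_edge(D, A). Edges now: 2
Op 3: add_edge(B, D). Edges now: 3
Op 4: add_edge(E, D). Edges now: 4
Op 5: add_edge(E, C). Edges now: 5
Op 6: add_edge(C, B). Edges now: 6
Op 7: add_edge(E, B). Edges now: 7
Compute levels (Kahn BFS):
  sources (in-degree 0): E
  process E: level=0
    E->A: in-degree(A)=1, level(A)>=1
    E->B: in-degree(B)=1, level(B)>=1
    E->C: in-degree(C)=0, level(C)=1, enqueue
    E->D: in-degree(D)=1, level(D)>=1
  process C: level=1
    C->B: in-degree(B)=0, level(B)=2, enqueue
  process B: level=2
    B->D: in-degree(D)=0, level(D)=3, enqueue
  process D: level=3
    D->A: in-degree(A)=0, level(A)=4, enqueue
  process A: level=4
All levels: A:4, B:2, C:1, D:3, E:0

Answer: A:4, B:2, C:1, D:3, E:0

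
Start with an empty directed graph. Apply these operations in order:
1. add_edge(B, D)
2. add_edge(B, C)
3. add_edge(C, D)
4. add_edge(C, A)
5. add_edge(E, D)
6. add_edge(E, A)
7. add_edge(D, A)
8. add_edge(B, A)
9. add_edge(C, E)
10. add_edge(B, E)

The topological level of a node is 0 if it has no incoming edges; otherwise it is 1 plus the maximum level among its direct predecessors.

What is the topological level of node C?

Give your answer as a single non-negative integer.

Op 1: add_edge(B, D). Edges now: 1
Op 2: add_edge(B, C). Edges now: 2
Op 3: add_edge(C, D). Edges now: 3
Op 4: add_edge(C, A). Edges now: 4
Op 5: add_edge(E, D). Edges now: 5
Op 6: add_edge(E, A). Edges now: 6
Op 7: add_edge(D, A). Edges now: 7
Op 8: add_edge(B, A). Edges now: 8
Op 9: add_edge(C, E). Edges now: 9
Op 10: add_edge(B, E). Edges now: 10
Compute levels (Kahn BFS):
  sources (in-degree 0): B
  process B: level=0
    B->A: in-degree(A)=3, level(A)>=1
    B->C: in-degree(C)=0, level(C)=1, enqueue
    B->D: in-degree(D)=2, level(D)>=1
    B->E: in-degree(E)=1, level(E)>=1
  process C: level=1
    C->A: in-degree(A)=2, level(A)>=2
    C->D: in-degree(D)=1, level(D)>=2
    C->E: in-degree(E)=0, level(E)=2, enqueue
  process E: level=2
    E->A: in-degree(A)=1, level(A)>=3
    E->D: in-degree(D)=0, level(D)=3, enqueue
  process D: level=3
    D->A: in-degree(A)=0, level(A)=4, enqueue
  process A: level=4
All levels: A:4, B:0, C:1, D:3, E:2
level(C) = 1

Answer: 1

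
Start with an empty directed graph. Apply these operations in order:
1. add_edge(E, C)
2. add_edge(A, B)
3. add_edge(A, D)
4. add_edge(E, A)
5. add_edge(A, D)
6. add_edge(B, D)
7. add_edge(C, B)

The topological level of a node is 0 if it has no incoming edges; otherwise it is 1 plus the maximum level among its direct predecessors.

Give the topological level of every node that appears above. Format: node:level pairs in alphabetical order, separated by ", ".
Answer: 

Answer: A:1, B:2, C:1, D:3, E:0

Derivation:
Op 1: add_edge(E, C). Edges now: 1
Op 2: add_edge(A, B). Edges now: 2
Op 3: add_edge(A, D). Edges now: 3
Op 4: add_edge(E, A). Edges now: 4
Op 5: add_edge(A, D) (duplicate, no change). Edges now: 4
Op 6: add_edge(B, D). Edges now: 5
Op 7: add_edge(C, B). Edges now: 6
Compute levels (Kahn BFS):
  sources (in-degree 0): E
  process E: level=0
    E->A: in-degree(A)=0, level(A)=1, enqueue
    E->C: in-degree(C)=0, level(C)=1, enqueue
  process A: level=1
    A->B: in-degree(B)=1, level(B)>=2
    A->D: in-degree(D)=1, level(D)>=2
  process C: level=1
    C->B: in-degree(B)=0, level(B)=2, enqueue
  process B: level=2
    B->D: in-degree(D)=0, level(D)=3, enqueue
  process D: level=3
All levels: A:1, B:2, C:1, D:3, E:0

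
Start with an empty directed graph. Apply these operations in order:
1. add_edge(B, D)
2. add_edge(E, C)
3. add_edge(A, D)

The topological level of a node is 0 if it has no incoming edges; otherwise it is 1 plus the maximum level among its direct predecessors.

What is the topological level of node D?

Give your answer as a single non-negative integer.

Op 1: add_edge(B, D). Edges now: 1
Op 2: add_edge(E, C). Edges now: 2
Op 3: add_edge(A, D). Edges now: 3
Compute levels (Kahn BFS):
  sources (in-degree 0): A, B, E
  process A: level=0
    A->D: in-degree(D)=1, level(D)>=1
  process B: level=0
    B->D: in-degree(D)=0, level(D)=1, enqueue
  process E: level=0
    E->C: in-degree(C)=0, level(C)=1, enqueue
  process D: level=1
  process C: level=1
All levels: A:0, B:0, C:1, D:1, E:0
level(D) = 1

Answer: 1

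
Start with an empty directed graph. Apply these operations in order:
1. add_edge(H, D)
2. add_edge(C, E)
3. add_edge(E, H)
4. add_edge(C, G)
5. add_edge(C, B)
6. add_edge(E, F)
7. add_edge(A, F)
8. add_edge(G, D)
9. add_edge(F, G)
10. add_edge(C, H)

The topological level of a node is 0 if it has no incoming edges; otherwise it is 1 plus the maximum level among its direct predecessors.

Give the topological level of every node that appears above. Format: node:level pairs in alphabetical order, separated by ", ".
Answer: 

Answer: A:0, B:1, C:0, D:4, E:1, F:2, G:3, H:2

Derivation:
Op 1: add_edge(H, D). Edges now: 1
Op 2: add_edge(C, E). Edges now: 2
Op 3: add_edge(E, H). Edges now: 3
Op 4: add_edge(C, G). Edges now: 4
Op 5: add_edge(C, B). Edges now: 5
Op 6: add_edge(E, F). Edges now: 6
Op 7: add_edge(A, F). Edges now: 7
Op 8: add_edge(G, D). Edges now: 8
Op 9: add_edge(F, G). Edges now: 9
Op 10: add_edge(C, H). Edges now: 10
Compute levels (Kahn BFS):
  sources (in-degree 0): A, C
  process A: level=0
    A->F: in-degree(F)=1, level(F)>=1
  process C: level=0
    C->B: in-degree(B)=0, level(B)=1, enqueue
    C->E: in-degree(E)=0, level(E)=1, enqueue
    C->G: in-degree(G)=1, level(G)>=1
    C->H: in-degree(H)=1, level(H)>=1
  process B: level=1
  process E: level=1
    E->F: in-degree(F)=0, level(F)=2, enqueue
    E->H: in-degree(H)=0, level(H)=2, enqueue
  process F: level=2
    F->G: in-degree(G)=0, level(G)=3, enqueue
  process H: level=2
    H->D: in-degree(D)=1, level(D)>=3
  process G: level=3
    G->D: in-degree(D)=0, level(D)=4, enqueue
  process D: level=4
All levels: A:0, B:1, C:0, D:4, E:1, F:2, G:3, H:2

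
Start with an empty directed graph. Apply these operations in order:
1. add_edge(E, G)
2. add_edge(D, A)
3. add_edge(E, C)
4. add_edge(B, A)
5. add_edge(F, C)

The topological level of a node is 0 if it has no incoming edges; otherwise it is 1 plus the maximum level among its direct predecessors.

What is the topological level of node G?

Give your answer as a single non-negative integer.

Answer: 1

Derivation:
Op 1: add_edge(E, G). Edges now: 1
Op 2: add_edge(D, A). Edges now: 2
Op 3: add_edge(E, C). Edges now: 3
Op 4: add_edge(B, A). Edges now: 4
Op 5: add_edge(F, C). Edges now: 5
Compute levels (Kahn BFS):
  sources (in-degree 0): B, D, E, F
  process B: level=0
    B->A: in-degree(A)=1, level(A)>=1
  process D: level=0
    D->A: in-degree(A)=0, level(A)=1, enqueue
  process E: level=0
    E->C: in-degree(C)=1, level(C)>=1
    E->G: in-degree(G)=0, level(G)=1, enqueue
  process F: level=0
    F->C: in-degree(C)=0, level(C)=1, enqueue
  process A: level=1
  process G: level=1
  process C: level=1
All levels: A:1, B:0, C:1, D:0, E:0, F:0, G:1
level(G) = 1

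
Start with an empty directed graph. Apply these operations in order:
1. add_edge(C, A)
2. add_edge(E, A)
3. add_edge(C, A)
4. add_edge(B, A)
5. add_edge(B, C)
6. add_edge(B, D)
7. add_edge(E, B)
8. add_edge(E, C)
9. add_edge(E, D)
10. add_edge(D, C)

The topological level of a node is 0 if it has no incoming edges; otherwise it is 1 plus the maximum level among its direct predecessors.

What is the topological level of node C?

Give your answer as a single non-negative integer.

Op 1: add_edge(C, A). Edges now: 1
Op 2: add_edge(E, A). Edges now: 2
Op 3: add_edge(C, A) (duplicate, no change). Edges now: 2
Op 4: add_edge(B, A). Edges now: 3
Op 5: add_edge(B, C). Edges now: 4
Op 6: add_edge(B, D). Edges now: 5
Op 7: add_edge(E, B). Edges now: 6
Op 8: add_edge(E, C). Edges now: 7
Op 9: add_edge(E, D). Edges now: 8
Op 10: add_edge(D, C). Edges now: 9
Compute levels (Kahn BFS):
  sources (in-degree 0): E
  process E: level=0
    E->A: in-degree(A)=2, level(A)>=1
    E->B: in-degree(B)=0, level(B)=1, enqueue
    E->C: in-degree(C)=2, level(C)>=1
    E->D: in-degree(D)=1, level(D)>=1
  process B: level=1
    B->A: in-degree(A)=1, level(A)>=2
    B->C: in-degree(C)=1, level(C)>=2
    B->D: in-degree(D)=0, level(D)=2, enqueue
  process D: level=2
    D->C: in-degree(C)=0, level(C)=3, enqueue
  process C: level=3
    C->A: in-degree(A)=0, level(A)=4, enqueue
  process A: level=4
All levels: A:4, B:1, C:3, D:2, E:0
level(C) = 3

Answer: 3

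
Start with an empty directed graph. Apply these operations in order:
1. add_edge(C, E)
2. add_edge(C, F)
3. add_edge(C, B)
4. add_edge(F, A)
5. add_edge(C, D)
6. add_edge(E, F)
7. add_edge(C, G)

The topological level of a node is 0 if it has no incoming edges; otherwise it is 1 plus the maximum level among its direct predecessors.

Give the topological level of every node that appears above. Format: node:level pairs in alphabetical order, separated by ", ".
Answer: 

Answer: A:3, B:1, C:0, D:1, E:1, F:2, G:1

Derivation:
Op 1: add_edge(C, E). Edges now: 1
Op 2: add_edge(C, F). Edges now: 2
Op 3: add_edge(C, B). Edges now: 3
Op 4: add_edge(F, A). Edges now: 4
Op 5: add_edge(C, D). Edges now: 5
Op 6: add_edge(E, F). Edges now: 6
Op 7: add_edge(C, G). Edges now: 7
Compute levels (Kahn BFS):
  sources (in-degree 0): C
  process C: level=0
    C->B: in-degree(B)=0, level(B)=1, enqueue
    C->D: in-degree(D)=0, level(D)=1, enqueue
    C->E: in-degree(E)=0, level(E)=1, enqueue
    C->F: in-degree(F)=1, level(F)>=1
    C->G: in-degree(G)=0, level(G)=1, enqueue
  process B: level=1
  process D: level=1
  process E: level=1
    E->F: in-degree(F)=0, level(F)=2, enqueue
  process G: level=1
  process F: level=2
    F->A: in-degree(A)=0, level(A)=3, enqueue
  process A: level=3
All levels: A:3, B:1, C:0, D:1, E:1, F:2, G:1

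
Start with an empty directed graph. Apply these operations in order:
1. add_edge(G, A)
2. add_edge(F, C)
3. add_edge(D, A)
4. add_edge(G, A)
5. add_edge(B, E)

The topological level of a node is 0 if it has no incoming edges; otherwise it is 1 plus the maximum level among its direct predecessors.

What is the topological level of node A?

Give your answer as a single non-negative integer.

Answer: 1

Derivation:
Op 1: add_edge(G, A). Edges now: 1
Op 2: add_edge(F, C). Edges now: 2
Op 3: add_edge(D, A). Edges now: 3
Op 4: add_edge(G, A) (duplicate, no change). Edges now: 3
Op 5: add_edge(B, E). Edges now: 4
Compute levels (Kahn BFS):
  sources (in-degree 0): B, D, F, G
  process B: level=0
    B->E: in-degree(E)=0, level(E)=1, enqueue
  process D: level=0
    D->A: in-degree(A)=1, level(A)>=1
  process F: level=0
    F->C: in-degree(C)=0, level(C)=1, enqueue
  process G: level=0
    G->A: in-degree(A)=0, level(A)=1, enqueue
  process E: level=1
  process C: level=1
  process A: level=1
All levels: A:1, B:0, C:1, D:0, E:1, F:0, G:0
level(A) = 1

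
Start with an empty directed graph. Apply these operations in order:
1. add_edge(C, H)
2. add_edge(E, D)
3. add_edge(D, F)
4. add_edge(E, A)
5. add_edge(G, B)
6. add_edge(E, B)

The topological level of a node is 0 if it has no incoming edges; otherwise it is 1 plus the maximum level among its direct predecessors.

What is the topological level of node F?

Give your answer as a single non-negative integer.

Op 1: add_edge(C, H). Edges now: 1
Op 2: add_edge(E, D). Edges now: 2
Op 3: add_edge(D, F). Edges now: 3
Op 4: add_edge(E, A). Edges now: 4
Op 5: add_edge(G, B). Edges now: 5
Op 6: add_edge(E, B). Edges now: 6
Compute levels (Kahn BFS):
  sources (in-degree 0): C, E, G
  process C: level=0
    C->H: in-degree(H)=0, level(H)=1, enqueue
  process E: level=0
    E->A: in-degree(A)=0, level(A)=1, enqueue
    E->B: in-degree(B)=1, level(B)>=1
    E->D: in-degree(D)=0, level(D)=1, enqueue
  process G: level=0
    G->B: in-degree(B)=0, level(B)=1, enqueue
  process H: level=1
  process A: level=1
  process D: level=1
    D->F: in-degree(F)=0, level(F)=2, enqueue
  process B: level=1
  process F: level=2
All levels: A:1, B:1, C:0, D:1, E:0, F:2, G:0, H:1
level(F) = 2

Answer: 2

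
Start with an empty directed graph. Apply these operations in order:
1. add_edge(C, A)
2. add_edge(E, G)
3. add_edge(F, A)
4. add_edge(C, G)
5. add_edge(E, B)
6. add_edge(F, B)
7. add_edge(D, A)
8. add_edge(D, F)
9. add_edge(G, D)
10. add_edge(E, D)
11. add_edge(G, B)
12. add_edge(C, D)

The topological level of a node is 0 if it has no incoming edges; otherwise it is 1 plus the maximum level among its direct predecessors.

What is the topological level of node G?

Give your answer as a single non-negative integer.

Answer: 1

Derivation:
Op 1: add_edge(C, A). Edges now: 1
Op 2: add_edge(E, G). Edges now: 2
Op 3: add_edge(F, A). Edges now: 3
Op 4: add_edge(C, G). Edges now: 4
Op 5: add_edge(E, B). Edges now: 5
Op 6: add_edge(F, B). Edges now: 6
Op 7: add_edge(D, A). Edges now: 7
Op 8: add_edge(D, F). Edges now: 8
Op 9: add_edge(G, D). Edges now: 9
Op 10: add_edge(E, D). Edges now: 10
Op 11: add_edge(G, B). Edges now: 11
Op 12: add_edge(C, D). Edges now: 12
Compute levels (Kahn BFS):
  sources (in-degree 0): C, E
  process C: level=0
    C->A: in-degree(A)=2, level(A)>=1
    C->D: in-degree(D)=2, level(D)>=1
    C->G: in-degree(G)=1, level(G)>=1
  process E: level=0
    E->B: in-degree(B)=2, level(B)>=1
    E->D: in-degree(D)=1, level(D)>=1
    E->G: in-degree(G)=0, level(G)=1, enqueue
  process G: level=1
    G->B: in-degree(B)=1, level(B)>=2
    G->D: in-degree(D)=0, level(D)=2, enqueue
  process D: level=2
    D->A: in-degree(A)=1, level(A)>=3
    D->F: in-degree(F)=0, level(F)=3, enqueue
  process F: level=3
    F->A: in-degree(A)=0, level(A)=4, enqueue
    F->B: in-degree(B)=0, level(B)=4, enqueue
  process A: level=4
  process B: level=4
All levels: A:4, B:4, C:0, D:2, E:0, F:3, G:1
level(G) = 1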